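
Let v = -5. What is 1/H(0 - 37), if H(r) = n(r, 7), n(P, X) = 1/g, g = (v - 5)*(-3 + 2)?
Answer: 10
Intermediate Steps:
g = 10 (g = (-5 - 5)*(-3 + 2) = -10*(-1) = 10)
n(P, X) = ⅒ (n(P, X) = 1/10 = ⅒)
H(r) = ⅒
1/H(0 - 37) = 1/(⅒) = 10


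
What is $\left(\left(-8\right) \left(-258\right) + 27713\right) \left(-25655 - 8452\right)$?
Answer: $-1015604139$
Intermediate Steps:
$\left(\left(-8\right) \left(-258\right) + 27713\right) \left(-25655 - 8452\right) = \left(2064 + 27713\right) \left(-34107\right) = 29777 \left(-34107\right) = -1015604139$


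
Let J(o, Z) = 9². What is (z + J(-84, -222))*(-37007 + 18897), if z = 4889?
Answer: -90006700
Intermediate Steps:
J(o, Z) = 81
(z + J(-84, -222))*(-37007 + 18897) = (4889 + 81)*(-37007 + 18897) = 4970*(-18110) = -90006700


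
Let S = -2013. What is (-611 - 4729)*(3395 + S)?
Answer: -7379880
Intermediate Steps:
(-611 - 4729)*(3395 + S) = (-611 - 4729)*(3395 - 2013) = -5340*1382 = -7379880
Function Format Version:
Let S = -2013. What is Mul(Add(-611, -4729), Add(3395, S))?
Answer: -7379880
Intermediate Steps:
Mul(Add(-611, -4729), Add(3395, S)) = Mul(Add(-611, -4729), Add(3395, -2013)) = Mul(-5340, 1382) = -7379880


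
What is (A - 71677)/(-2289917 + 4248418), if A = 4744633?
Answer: 4672956/1958501 ≈ 2.3860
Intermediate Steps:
(A - 71677)/(-2289917 + 4248418) = (4744633 - 71677)/(-2289917 + 4248418) = 4672956/1958501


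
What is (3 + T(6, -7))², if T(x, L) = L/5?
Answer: 64/25 ≈ 2.5600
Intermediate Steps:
T(x, L) = L/5 (T(x, L) = L*(⅕) = L/5)
(3 + T(6, -7))² = (3 + (⅕)*(-7))² = (3 - 7/5)² = (8/5)² = 64/25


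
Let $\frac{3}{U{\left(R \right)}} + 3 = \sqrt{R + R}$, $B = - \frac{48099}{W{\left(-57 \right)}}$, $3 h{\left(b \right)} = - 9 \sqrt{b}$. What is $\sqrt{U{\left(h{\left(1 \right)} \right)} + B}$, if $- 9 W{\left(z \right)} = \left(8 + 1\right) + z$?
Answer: $\frac{\sqrt{3} \sqrt{\frac{144313 - 48099 i \sqrt{6}}{-3 + i \sqrt{6}}}}{4} \approx 0.0025792 - 94.969 i$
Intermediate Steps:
$W{\left(z \right)} = -1 - \frac{z}{9}$ ($W{\left(z \right)} = - \frac{\left(8 + 1\right) + z}{9} = - \frac{9 + z}{9} = -1 - \frac{z}{9}$)
$h{\left(b \right)} = - 3 \sqrt{b}$ ($h{\left(b \right)} = \frac{\left(-9\right) \sqrt{b}}{3} = - 3 \sqrt{b}$)
$B = - \frac{144297}{16}$ ($B = - \frac{48099}{-1 - - \frac{19}{3}} = - \frac{48099}{-1 + \frac{19}{3}} = - \frac{48099}{\frac{16}{3}} = \left(-48099\right) \frac{3}{16} = - \frac{144297}{16} \approx -9018.6$)
$U{\left(R \right)} = \frac{3}{-3 + \sqrt{2} \sqrt{R}}$ ($U{\left(R \right)} = \frac{3}{-3 + \sqrt{R + R}} = \frac{3}{-3 + \sqrt{2 R}} = \frac{3}{-3 + \sqrt{2} \sqrt{R}}$)
$\sqrt{U{\left(h{\left(1 \right)} \right)} + B} = \sqrt{\frac{3}{-3 + \sqrt{2} \sqrt{- 3 \sqrt{1}}} - \frac{144297}{16}} = \sqrt{\frac{3}{-3 + \sqrt{2} \sqrt{\left(-3\right) 1}} - \frac{144297}{16}} = \sqrt{\frac{3}{-3 + \sqrt{2} \sqrt{-3}} - \frac{144297}{16}} = \sqrt{\frac{3}{-3 + \sqrt{2} i \sqrt{3}} - \frac{144297}{16}} = \sqrt{\frac{3}{-3 + i \sqrt{6}} - \frac{144297}{16}} = \sqrt{- \frac{144297}{16} + \frac{3}{-3 + i \sqrt{6}}}$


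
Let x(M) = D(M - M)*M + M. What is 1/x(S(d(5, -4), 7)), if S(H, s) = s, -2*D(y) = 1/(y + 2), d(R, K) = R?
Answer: 4/21 ≈ 0.19048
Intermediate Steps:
D(y) = -1/(2*(2 + y)) (D(y) = -1/(2*(y + 2)) = -1/(2*(2 + y)))
x(M) = 3*M/4 (x(M) = (-1/(4 + 2*(M - M)))*M + M = (-1/(4 + 2*0))*M + M = (-1/(4 + 0))*M + M = (-1/4)*M + M = (-1*¼)*M + M = -M/4 + M = 3*M/4)
1/x(S(d(5, -4), 7)) = 1/((¾)*7) = 1/(21/4) = 4/21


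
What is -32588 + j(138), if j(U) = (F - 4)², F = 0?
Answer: -32572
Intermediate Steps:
j(U) = 16 (j(U) = (0 - 4)² = (-4)² = 16)
-32588 + j(138) = -32588 + 16 = -32572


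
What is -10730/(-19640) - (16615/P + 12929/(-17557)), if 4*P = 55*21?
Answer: -448116641689/7965329988 ≈ -56.258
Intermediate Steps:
P = 1155/4 (P = (55*21)/4 = (¼)*1155 = 1155/4 ≈ 288.75)
-10730/(-19640) - (16615/P + 12929/(-17557)) = -10730/(-19640) - (16615/(1155/4) + 12929/(-17557)) = -10730*(-1/19640) - (16615*(4/1155) + 12929*(-1/17557)) = 1073/1964 - (13292/231 - 12929/17557) = 1073/1964 - 1*230381045/4055667 = 1073/1964 - 230381045/4055667 = -448116641689/7965329988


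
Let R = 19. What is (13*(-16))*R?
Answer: -3952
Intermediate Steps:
(13*(-16))*R = (13*(-16))*19 = -208*19 = -3952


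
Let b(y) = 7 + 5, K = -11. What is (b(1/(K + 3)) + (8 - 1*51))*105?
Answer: -3255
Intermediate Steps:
b(y) = 12
(b(1/(K + 3)) + (8 - 1*51))*105 = (12 + (8 - 1*51))*105 = (12 + (8 - 51))*105 = (12 - 43)*105 = -31*105 = -3255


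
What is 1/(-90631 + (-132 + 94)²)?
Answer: -1/89187 ≈ -1.1212e-5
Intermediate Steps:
1/(-90631 + (-132 + 94)²) = 1/(-90631 + (-38)²) = 1/(-90631 + 1444) = 1/(-89187) = -1/89187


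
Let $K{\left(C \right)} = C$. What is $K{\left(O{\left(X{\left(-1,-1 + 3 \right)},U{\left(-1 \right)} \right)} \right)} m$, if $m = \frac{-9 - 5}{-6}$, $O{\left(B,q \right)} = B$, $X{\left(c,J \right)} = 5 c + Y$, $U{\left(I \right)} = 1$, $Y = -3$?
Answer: $- \frac{56}{3} \approx -18.667$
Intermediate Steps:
$X{\left(c,J \right)} = -3 + 5 c$ ($X{\left(c,J \right)} = 5 c - 3 = -3 + 5 c$)
$m = \frac{7}{3}$ ($m = \left(-9 - 5\right) \left(- \frac{1}{6}\right) = \left(-14\right) \left(- \frac{1}{6}\right) = \frac{7}{3} \approx 2.3333$)
$K{\left(O{\left(X{\left(-1,-1 + 3 \right)},U{\left(-1 \right)} \right)} \right)} m = \left(-3 + 5 \left(-1\right)\right) \frac{7}{3} = \left(-3 - 5\right) \frac{7}{3} = \left(-8\right) \frac{7}{3} = - \frac{56}{3}$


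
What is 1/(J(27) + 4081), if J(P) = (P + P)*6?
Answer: 1/4405 ≈ 0.00022701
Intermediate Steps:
J(P) = 12*P (J(P) = (2*P)*6 = 12*P)
1/(J(27) + 4081) = 1/(12*27 + 4081) = 1/(324 + 4081) = 1/4405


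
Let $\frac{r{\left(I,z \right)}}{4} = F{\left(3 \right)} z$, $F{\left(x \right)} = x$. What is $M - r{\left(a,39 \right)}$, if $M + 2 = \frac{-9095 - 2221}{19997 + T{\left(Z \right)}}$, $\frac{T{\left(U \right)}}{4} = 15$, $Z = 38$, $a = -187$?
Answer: $- \frac{9438106}{20057} \approx -470.56$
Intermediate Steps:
$T{\left(U \right)} = 60$ ($T{\left(U \right)} = 4 \cdot 15 = 60$)
$r{\left(I,z \right)} = 12 z$ ($r{\left(I,z \right)} = 4 \cdot 3 z = 12 z$)
$M = - \frac{51430}{20057}$ ($M = -2 + \frac{-9095 - 2221}{19997 + 60} = -2 - \frac{11316}{20057} = - \frac{51430}{20057} \approx -2.5642$)
$M - r{\left(a,39 \right)} = - \frac{51430}{20057} - 12 \cdot 39 = - \frac{51430}{20057} - 468 = - \frac{9438106}{20057}$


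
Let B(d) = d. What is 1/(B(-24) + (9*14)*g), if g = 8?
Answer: 1/984 ≈ 0.0010163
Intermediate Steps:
1/(B(-24) + (9*14)*g) = 1/(-24 + (9*14)*8) = 1/(-24 + 126*8) = 1/(-24 + 1008) = 1/984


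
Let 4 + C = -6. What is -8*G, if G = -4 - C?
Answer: -48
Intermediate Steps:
C = -10 (C = -4 - 6 = -10)
G = 6 (G = -4 - 1*(-10) = -4 + 10 = 6)
-8*G = -8*6 = -48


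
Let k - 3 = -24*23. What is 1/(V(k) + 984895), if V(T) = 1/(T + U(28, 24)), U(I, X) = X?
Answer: 525/517069874 ≈ 1.0153e-6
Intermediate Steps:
k = -549 (k = 3 - 24*23 = 3 - 552 = -549)
V(T) = 1/(24 + T) (V(T) = 1/(T + 24) = 1/(24 + T))
1/(V(k) + 984895) = 1/(1/(24 - 549) + 984895) = 1/(1/(-525) + 984895) = 1/(-1/525 + 984895) = 1/(517069874/525) = 525/517069874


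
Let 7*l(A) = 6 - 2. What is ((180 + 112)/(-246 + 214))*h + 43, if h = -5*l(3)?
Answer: 967/14 ≈ 69.071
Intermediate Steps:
l(A) = 4/7 (l(A) = (6 - 2)/7 = (⅐)*4 = 4/7)
h = -20/7 (h = -5*4/7 = -20/7 ≈ -2.8571)
((180 + 112)/(-246 + 214))*h + 43 = ((180 + 112)/(-246 + 214))*(-20/7) + 43 = (292/(-32))*(-20/7) + 43 = (292*(-1/32))*(-20/7) + 43 = -73/8*(-20/7) + 43 = 365/14 + 43 = 967/14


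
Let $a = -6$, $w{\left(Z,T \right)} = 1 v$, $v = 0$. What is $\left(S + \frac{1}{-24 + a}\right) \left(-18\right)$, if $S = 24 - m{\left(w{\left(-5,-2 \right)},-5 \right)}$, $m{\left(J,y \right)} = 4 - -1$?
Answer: $- \frac{1707}{5} \approx -341.4$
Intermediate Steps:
$w{\left(Z,T \right)} = 0$ ($w{\left(Z,T \right)} = 1 \cdot 0 = 0$)
$m{\left(J,y \right)} = 5$ ($m{\left(J,y \right)} = 4 + 1 = 5$)
$S = 19$ ($S = 24 - 5 = 19$)
$\left(S + \frac{1}{-24 + a}\right) \left(-18\right) = \left(19 + \frac{1}{-24 - 6}\right) \left(-18\right) = \left(19 + \frac{1}{-30}\right) \left(-18\right) = \left(19 - \frac{1}{30}\right) \left(-18\right) = \frac{569}{30} \left(-18\right) = - \frac{1707}{5}$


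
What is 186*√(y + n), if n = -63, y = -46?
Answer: 186*I*√109 ≈ 1941.9*I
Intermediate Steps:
186*√(y + n) = 186*√(-46 - 63) = 186*√(-109) = 186*(I*√109) = 186*I*√109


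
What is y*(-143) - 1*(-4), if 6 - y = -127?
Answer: -19015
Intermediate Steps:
y = 133 (y = 6 - 1*(-127) = 6 + 127 = 133)
y*(-143) - 1*(-4) = 133*(-143) - 1*(-4) = -19019 + 4 = -19015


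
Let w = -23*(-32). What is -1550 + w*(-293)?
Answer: -217198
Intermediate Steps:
w = 736
-1550 + w*(-293) = -1550 + 736*(-293) = -1550 - 215648 = -217198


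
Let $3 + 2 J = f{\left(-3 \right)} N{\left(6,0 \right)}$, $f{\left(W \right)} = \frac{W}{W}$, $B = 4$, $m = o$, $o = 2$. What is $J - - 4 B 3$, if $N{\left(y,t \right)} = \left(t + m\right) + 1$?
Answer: $48$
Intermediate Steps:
$m = 2$
$f{\left(W \right)} = 1$
$N{\left(y,t \right)} = 3 + t$ ($N{\left(y,t \right)} = \left(t + 2\right) + 1 = \left(2 + t\right) + 1 = 3 + t$)
$J = 0$ ($J = - \frac{3}{2} + \frac{1 \left(3 + 0\right)}{2} = - \frac{3}{2} + \frac{1 \cdot 3}{2} = - \frac{3}{2} + \frac{1}{2} \cdot 3 = - \frac{3}{2} + \frac{3}{2} = 0$)
$J - - 4 B 3 = 0 - \left(-4\right) 4 \cdot 3 = 0 - \left(-16\right) 3 = 0 - -48 = 0 + 48 = 48$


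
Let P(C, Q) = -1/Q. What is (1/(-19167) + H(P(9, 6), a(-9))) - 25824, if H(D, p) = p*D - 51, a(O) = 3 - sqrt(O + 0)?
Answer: -991911419/38334 + I/2 ≈ -25876.0 + 0.5*I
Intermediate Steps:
a(O) = 3 - sqrt(O)
H(D, p) = -51 + D*p (H(D, p) = D*p - 51 = -51 + D*p)
(1/(-19167) + H(P(9, 6), a(-9))) - 25824 = (1/(-19167) + (-51 + (-1/6)*(3 - sqrt(-9)))) - 25824 = (-1/19167 + (-51 + (-1*1/6)*(3 - 3*I))) - 25824 = (-1/19167 + (-51 - (3 - 3*I)/6)) - 25824 = (-1/19167 + (-51 + (-1/2 + I/2))) - 25824 = (-1/19167 + (-103/2 + I/2)) - 25824 = (-1974203/38334 + I/2) - 25824 = -991911419/38334 + I/2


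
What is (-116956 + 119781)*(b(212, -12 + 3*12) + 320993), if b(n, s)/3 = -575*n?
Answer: -126297275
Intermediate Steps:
b(n, s) = -1725*n (b(n, s) = 3*(-575*n) = -1725*n)
(-116956 + 119781)*(b(212, -12 + 3*12) + 320993) = (-116956 + 119781)*(-1725*212 + 320993) = 2825*(-365700 + 320993) = 2825*(-44707) = -126297275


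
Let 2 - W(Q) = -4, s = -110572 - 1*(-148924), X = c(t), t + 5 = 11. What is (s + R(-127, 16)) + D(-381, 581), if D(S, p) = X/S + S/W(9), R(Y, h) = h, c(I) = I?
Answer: 9729339/254 ≈ 38305.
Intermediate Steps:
t = 6 (t = -5 + 11 = 6)
X = 6
s = 38352 (s = -110572 + 148924 = 38352)
W(Q) = 6 (W(Q) = 2 - 1*(-4) = 2 + 4 = 6)
D(S, p) = 6/S + S/6
(s + R(-127, 16)) + D(-381, 581) = (38352 + 16) + (6/(-381) + (1/6)*(-381)) = 38368 + (6*(-1/381) - 127/2) = 38368 + (-2/127 - 127/2) = 38368 - 16133/254 = 9729339/254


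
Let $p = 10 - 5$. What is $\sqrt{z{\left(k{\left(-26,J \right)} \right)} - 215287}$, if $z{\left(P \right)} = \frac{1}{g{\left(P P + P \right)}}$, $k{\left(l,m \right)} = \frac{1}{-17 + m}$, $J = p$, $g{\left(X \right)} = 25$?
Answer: $\frac{i \sqrt{5382174}}{5} \approx 463.99 i$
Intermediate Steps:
$p = 5$
$J = 5$
$z{\left(P \right)} = \frac{1}{25}$
$\sqrt{z{\left(k{\left(-26,J \right)} \right)} - 215287} = \sqrt{\frac{1}{25} - 215287} = \sqrt{- \frac{5382174}{25}} = \frac{i \sqrt{5382174}}{5}$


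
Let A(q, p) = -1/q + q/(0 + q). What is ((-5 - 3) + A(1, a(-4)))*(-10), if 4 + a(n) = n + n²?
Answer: 80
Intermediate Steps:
a(n) = -4 + n + n² (a(n) = -4 + (n + n²) = -4 + n + n²)
A(q, p) = 1 - 1/q (A(q, p) = -1/q + q/q = -1/q + 1 = 1 - 1/q)
((-5 - 3) + A(1, a(-4)))*(-10) = ((-5 - 3) + (-1 + 1)/1)*(-10) = (-8 + 1*0)*(-10) = (-8 + 0)*(-10) = -8*(-10) = 80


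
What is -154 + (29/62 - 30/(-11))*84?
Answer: 39004/341 ≈ 114.38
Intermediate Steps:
-154 + (29/62 - 30/(-11))*84 = -154 + (29*(1/62) - 30*(-1/11))*84 = -154 + (29/62 + 30/11)*84 = -154 + (2179/682)*84 = -154 + 91518/341 = 39004/341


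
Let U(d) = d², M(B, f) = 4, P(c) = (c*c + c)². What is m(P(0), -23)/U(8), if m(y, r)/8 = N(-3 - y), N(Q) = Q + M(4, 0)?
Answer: ⅛ ≈ 0.12500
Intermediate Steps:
P(c) = (c + c²)² (P(c) = (c² + c)² = (c + c²)²)
N(Q) = 4 + Q (N(Q) = Q + 4 = 4 + Q)
m(y, r) = 8 - 8*y (m(y, r) = 8*(4 + (-3 - y)) = 8*(1 - y) = 8 - 8*y)
m(P(0), -23)/U(8) = (8 - 8*0²*(1 + 0)²)/(8²) = (8 - 0*1²)/64 = (8 - 0)*(1/64) = (8 - 8*0)*(1/64) = (8 + 0)*(1/64) = 8*(1/64) = ⅛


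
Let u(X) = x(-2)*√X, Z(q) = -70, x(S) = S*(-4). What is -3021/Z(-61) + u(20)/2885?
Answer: 3021/70 + 16*√5/2885 ≈ 43.170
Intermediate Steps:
x(S) = -4*S
u(X) = 8*√X (u(X) = (-4*(-2))*√X = 8*√X)
-3021/Z(-61) + u(20)/2885 = -3021/(-70) + (8*√20)/2885 = -3021*(-1/70) + (8*(2*√5))*(1/2885) = 3021/70 + (16*√5)*(1/2885) = 3021/70 + 16*√5/2885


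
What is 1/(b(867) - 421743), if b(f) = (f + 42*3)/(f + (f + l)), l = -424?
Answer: -1310/552482337 ≈ -2.3711e-6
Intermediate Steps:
b(f) = (126 + f)/(-424 + 2*f) (b(f) = (f + 42*3)/(f + (f - 424)) = (f + 126)/(f + (-424 + f)) = (126 + f)/(-424 + 2*f))
1/(b(867) - 421743) = 1/((126 + 867)/(2*(-212 + 867)) - 421743) = 1/((½)*993/655 - 421743) = 1/((½)*(1/655)*993 - 421743) = 1/(993/1310 - 421743) = 1/(-552482337/1310) = -1310/552482337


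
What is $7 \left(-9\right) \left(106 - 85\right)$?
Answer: $-1323$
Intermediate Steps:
$7 \left(-9\right) \left(106 - 85\right) = \left(-63\right) 21 = -1323$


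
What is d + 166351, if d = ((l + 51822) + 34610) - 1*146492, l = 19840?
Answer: 126131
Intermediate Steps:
d = -40220 (d = ((19840 + 51822) + 34610) - 1*146492 = (71662 + 34610) - 146492 = 106272 - 146492 = -40220)
d + 166351 = -40220 + 166351 = 126131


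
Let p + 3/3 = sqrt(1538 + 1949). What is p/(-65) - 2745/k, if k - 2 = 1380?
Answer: -177043/89830 - sqrt(3487)/65 ≈ -2.8793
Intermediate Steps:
k = 1382 (k = 2 + 1380 = 1382)
p = -1 + sqrt(3487) (p = -1 + sqrt(1538 + 1949) = -1 + sqrt(3487) ≈ 58.051)
p/(-65) - 2745/k = (-1 + sqrt(3487))/(-65) - 2745/1382 = (-1 + sqrt(3487))*(-1/65) - 2745*1/1382 = (1/65 - sqrt(3487)/65) - 2745/1382 = -177043/89830 - sqrt(3487)/65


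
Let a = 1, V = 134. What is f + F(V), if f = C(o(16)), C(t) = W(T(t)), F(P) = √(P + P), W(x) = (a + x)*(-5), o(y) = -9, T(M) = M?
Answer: 40 + 2*√67 ≈ 56.371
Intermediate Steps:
W(x) = -5 - 5*x (W(x) = (1 + x)*(-5) = -5 - 5*x)
F(P) = √2*√P (F(P) = √(2*P) = √2*√P)
C(t) = -5 - 5*t
f = 40 (f = -5 - 5*(-9) = -5 + 45 = 40)
f + F(V) = 40 + √2*√134 = 40 + 2*√67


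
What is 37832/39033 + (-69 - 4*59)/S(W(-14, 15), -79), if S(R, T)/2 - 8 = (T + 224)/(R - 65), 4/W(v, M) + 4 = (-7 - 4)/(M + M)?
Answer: -2200235663/86887458 ≈ -25.323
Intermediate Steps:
W(v, M) = 4/(-4 - 11/(2*M)) (W(v, M) = 4/(-4 + (-7 - 4)/(M + M)) = 4/(-4 - 11*1/(2*M)) = 4/(-4 - 11/(2*M)))
S(R, T) = 16 + 2*(224 + T)/(-65 + R) (S(R, T) = 16 + 2*((T + 224)/(R - 65)) = 16 + 2*((224 + T)/(-65 + R)) = 16 + 2*(224 + T)/(-65 + R))
37832/39033 + (-69 - 4*59)/S(W(-14, 15), -79) = 37832/39033 + (-69 - 4*59)/((2*(-296 - 79 + 8*(-8*15/(11 + 8*15)))/(-65 - 8*15/(11 + 8*15)))) = 37832*(1/39033) + (-69 - 236)/((2*(-296 - 79 + 8*(-8*15/(11 + 120)))/(-65 - 8*15/(11 + 120)))) = 37832/39033 - 305*(-65 - 8*15/131)/(2*(-296 - 79 + 8*(-8*15/131))) = 37832/39033 - 305*(-65 - 8*15*1/131)/(2*(-296 - 79 + 8*(-8*15*1/131))) = 37832/39033 - 305*(-65 - 120/131)/(2*(-296 - 79 + 8*(-120/131))) = 37832/39033 - 305*(-8635/(262*(-296 - 79 - 960/131))) = 37832/39033 - 305/(2*(-131/8635)*(-50085/131)) = 37832/39033 - 305/20034/1727 = 37832/39033 - 305*1727/20034 = 37832/39033 - 526735/20034 = -2200235663/86887458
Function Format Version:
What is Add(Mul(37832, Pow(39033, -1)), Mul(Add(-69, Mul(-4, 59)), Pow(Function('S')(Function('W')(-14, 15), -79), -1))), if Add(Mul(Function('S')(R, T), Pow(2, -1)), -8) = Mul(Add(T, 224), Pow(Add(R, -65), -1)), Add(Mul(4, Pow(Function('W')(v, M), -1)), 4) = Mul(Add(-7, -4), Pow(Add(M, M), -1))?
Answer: Rational(-2200235663, 86887458) ≈ -25.323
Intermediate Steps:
Function('W')(v, M) = Mul(4, Pow(Add(-4, Mul(Rational(-11, 2), Pow(M, -1))), -1)) (Function('W')(v, M) = Mul(4, Pow(Add(-4, Mul(Add(-7, -4), Pow(Add(M, M), -1))), -1)) = Mul(4, Pow(Add(-4, Mul(-11, Pow(Mul(2, M), -1))), -1)) = Mul(4, Pow(Add(-4, Mul(-11, Mul(Rational(1, 2), Pow(M, -1)))), -1)) = Mul(4, Pow(Add(-4, Mul(Rational(-11, 2), Pow(M, -1))), -1)))
Function('S')(R, T) = Add(16, Mul(2, Pow(Add(-65, R), -1), Add(224, T))) (Function('S')(R, T) = Add(16, Mul(2, Mul(Add(T, 224), Pow(Add(R, -65), -1)))) = Add(16, Mul(2, Mul(Add(224, T), Pow(Add(-65, R), -1)))) = Add(16, Mul(2, Mul(Pow(Add(-65, R), -1), Add(224, T)))) = Add(16, Mul(2, Pow(Add(-65, R), -1), Add(224, T))))
Add(Mul(37832, Pow(39033, -1)), Mul(Add(-69, Mul(-4, 59)), Pow(Function('S')(Function('W')(-14, 15), -79), -1))) = Add(Mul(37832, Pow(39033, -1)), Mul(Add(-69, Mul(-4, 59)), Pow(Mul(2, Pow(Add(-65, Mul(-8, 15, Pow(Add(11, Mul(8, 15)), -1))), -1), Add(-296, -79, Mul(8, Mul(-8, 15, Pow(Add(11, Mul(8, 15)), -1))))), -1))) = Add(Mul(37832, Rational(1, 39033)), Mul(Add(-69, -236), Pow(Mul(2, Pow(Add(-65, Mul(-8, 15, Pow(Add(11, 120), -1))), -1), Add(-296, -79, Mul(8, Mul(-8, 15, Pow(Add(11, 120), -1))))), -1))) = Add(Rational(37832, 39033), Mul(-305, Pow(Mul(2, Pow(Add(-65, Mul(-8, 15, Pow(131, -1))), -1), Add(-296, -79, Mul(8, Mul(-8, 15, Pow(131, -1))))), -1))) = Add(Rational(37832, 39033), Mul(-305, Pow(Mul(2, Pow(Add(-65, Mul(-8, 15, Rational(1, 131))), -1), Add(-296, -79, Mul(8, Mul(-8, 15, Rational(1, 131))))), -1))) = Add(Rational(37832, 39033), Mul(-305, Pow(Mul(2, Pow(Add(-65, Rational(-120, 131)), -1), Add(-296, -79, Mul(8, Rational(-120, 131)))), -1))) = Add(Rational(37832, 39033), Mul(-305, Pow(Mul(2, Pow(Rational(-8635, 131), -1), Add(-296, -79, Rational(-960, 131))), -1))) = Add(Rational(37832, 39033), Mul(-305, Pow(Mul(2, Rational(-131, 8635), Rational(-50085, 131)), -1))) = Add(Rational(37832, 39033), Mul(-305, Pow(Rational(20034, 1727), -1))) = Add(Rational(37832, 39033), Mul(-305, Rational(1727, 20034))) = Add(Rational(37832, 39033), Rational(-526735, 20034)) = Rational(-2200235663, 86887458)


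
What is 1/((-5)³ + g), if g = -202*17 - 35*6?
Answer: -1/3769 ≈ -0.00026532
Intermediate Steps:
g = -3644 (g = -3434 - 210 = -3644)
1/((-5)³ + g) = 1/((-5)³ - 3644) = 1/(-125 - 3644) = 1/(-3769) = -1/3769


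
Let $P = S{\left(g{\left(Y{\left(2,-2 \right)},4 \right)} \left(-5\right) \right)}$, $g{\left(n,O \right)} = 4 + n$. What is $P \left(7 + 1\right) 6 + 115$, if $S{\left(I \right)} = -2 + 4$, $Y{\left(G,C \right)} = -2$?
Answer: $211$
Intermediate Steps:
$S{\left(I \right)} = 2$
$P = 2$
$P \left(7 + 1\right) 6 + 115 = 2 \left(7 + 1\right) 6 + 115 = 2 \cdot 8 \cdot 6 + 115 = 2 \cdot 48 + 115 = 96 + 115 = 211$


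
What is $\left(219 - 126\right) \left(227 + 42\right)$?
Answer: $25017$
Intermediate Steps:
$\left(219 - 126\right) \left(227 + 42\right) = 93 \cdot 269 = 25017$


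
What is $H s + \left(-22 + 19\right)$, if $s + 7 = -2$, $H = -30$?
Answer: $267$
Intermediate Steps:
$s = -9$ ($s = -7 - 2 = -9$)
$H s + \left(-22 + 19\right) = \left(-30\right) \left(-9\right) + \left(-22 + 19\right) = 270 - 3 = 267$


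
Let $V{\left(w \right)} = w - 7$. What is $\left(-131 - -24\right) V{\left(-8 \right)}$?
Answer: $1605$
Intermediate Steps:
$V{\left(w \right)} = -7 + w$ ($V{\left(w \right)} = w - 7 = -7 + w$)
$\left(-131 - -24\right) V{\left(-8 \right)} = \left(-131 - -24\right) \left(-7 - 8\right) = \left(-131 + 24\right) \left(-15\right) = \left(-107\right) \left(-15\right) = 1605$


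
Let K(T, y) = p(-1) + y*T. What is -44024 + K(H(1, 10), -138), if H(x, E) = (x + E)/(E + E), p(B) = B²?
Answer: -440989/10 ≈ -44099.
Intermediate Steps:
H(x, E) = (E + x)/(2*E) (H(x, E) = (E + x)/((2*E)) = (E + x)*(1/(2*E)) = (E + x)/(2*E))
K(T, y) = 1 + T*y (K(T, y) = (-1)² + y*T = 1 + T*y)
-44024 + K(H(1, 10), -138) = -44024 + (1 + ((½)*(10 + 1)/10)*(-138)) = -44024 + (1 + ((½)*(⅒)*11)*(-138)) = -44024 + (1 + (11/20)*(-138)) = -44024 + (1 - 759/10) = -44024 - 749/10 = -440989/10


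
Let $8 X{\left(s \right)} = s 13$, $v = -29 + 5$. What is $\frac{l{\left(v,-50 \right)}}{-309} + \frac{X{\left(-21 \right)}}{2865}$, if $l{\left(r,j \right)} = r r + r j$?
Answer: $- \frac{4532253}{786920} \approx -5.7595$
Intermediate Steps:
$v = -24$
$X{\left(s \right)} = \frac{13 s}{8}$ ($X{\left(s \right)} = \frac{s 13}{8} = \frac{13 s}{8}$)
$l{\left(r,j \right)} = r^{2} + j r$
$\frac{l{\left(v,-50 \right)}}{-309} + \frac{X{\left(-21 \right)}}{2865} = \frac{\left(-24\right) \left(-50 - 24\right)}{-309} + \frac{\frac{13}{8} \left(-21\right)}{2865} = \left(-24\right) \left(-74\right) \left(- \frac{1}{309}\right) - \frac{91}{7640} = 1776 \left(- \frac{1}{309}\right) - \frac{91}{7640} = - \frac{592}{103} - \frac{91}{7640} = - \frac{4532253}{786920}$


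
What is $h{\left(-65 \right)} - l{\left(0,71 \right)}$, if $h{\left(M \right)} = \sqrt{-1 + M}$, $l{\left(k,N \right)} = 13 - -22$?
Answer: $-35 + i \sqrt{66} \approx -35.0 + 8.124 i$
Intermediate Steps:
$l{\left(k,N \right)} = 35$ ($l{\left(k,N \right)} = 13 + 22 = 35$)
$h{\left(-65 \right)} - l{\left(0,71 \right)} = \sqrt{-1 - 65} - 35 = \sqrt{-66} - 35 = i \sqrt{66} - 35 = -35 + i \sqrt{66}$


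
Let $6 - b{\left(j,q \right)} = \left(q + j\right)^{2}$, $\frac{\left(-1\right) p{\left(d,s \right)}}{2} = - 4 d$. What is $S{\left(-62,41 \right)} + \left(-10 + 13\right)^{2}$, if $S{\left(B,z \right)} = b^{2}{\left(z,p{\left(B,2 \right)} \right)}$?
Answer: $42856866370$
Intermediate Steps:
$p{\left(d,s \right)} = 8 d$ ($p{\left(d,s \right)} = - 2 \left(- 4 d\right) = 8 d$)
$b{\left(j,q \right)} = 6 - \left(j + q\right)^{2}$ ($b{\left(j,q \right)} = 6 - \left(q + j\right)^{2} = 6 - \left(j + q\right)^{2}$)
$S{\left(B,z \right)} = \left(6 - \left(z + 8 B\right)^{2}\right)^{2}$
$S{\left(-62,41 \right)} + \left(-10 + 13\right)^{2} = \left(-6 + \left(41 + 8 \left(-62\right)\right)^{2}\right)^{2} + \left(-10 + 13\right)^{2} = \left(-6 + \left(41 - 496\right)^{2}\right)^{2} + 3^{2} = \left(-6 + \left(-455\right)^{2}\right)^{2} + 9 = \left(-6 + 207025\right)^{2} + 9 = 207019^{2} + 9 = 42856866361 + 9 = 42856866370$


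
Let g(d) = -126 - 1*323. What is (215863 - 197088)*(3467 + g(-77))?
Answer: 56662950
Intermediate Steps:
g(d) = -449 (g(d) = -126 - 323 = -449)
(215863 - 197088)*(3467 + g(-77)) = (215863 - 197088)*(3467 - 449) = 18775*3018 = 56662950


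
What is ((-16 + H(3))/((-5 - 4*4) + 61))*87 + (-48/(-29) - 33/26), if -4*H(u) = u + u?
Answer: -227265/6032 ≈ -37.677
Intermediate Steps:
H(u) = -u/2 (H(u) = -(u + u)/4 = -u/2)
((-16 + H(3))/((-5 - 4*4) + 61))*87 + (-48/(-29) - 33/26) = ((-16 - 1/2*3)/((-5 - 4*4) + 61))*87 + (-48/(-29) - 33/26) = ((-16 - 3/2)/((-5 - 16) + 61))*87 + (-48*(-1/29) - 33*1/26) = -35/(2*(-21 + 61))*87 + (48/29 - 33/26) = -35/2/40*87 + 291/754 = -35/2*1/40*87 + 291/754 = -7/16*87 + 291/754 = -609/16 + 291/754 = -227265/6032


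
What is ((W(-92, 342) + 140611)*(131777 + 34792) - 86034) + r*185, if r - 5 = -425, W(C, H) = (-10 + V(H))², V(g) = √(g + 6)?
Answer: 23495892837 - 6662760*√87 ≈ 2.3434e+10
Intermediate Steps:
V(g) = √(6 + g)
W(C, H) = (-10 + √(6 + H))²
r = -420 (r = 5 - 425 = -420)
((W(-92, 342) + 140611)*(131777 + 34792) - 86034) + r*185 = (((-10 + √(6 + 342))² + 140611)*(131777 + 34792) - 86034) - 420*185 = (((-10 + √348)² + 140611)*166569 - 86034) - 77700 = (((-10 + 2*√87)² + 140611)*166569 - 86034) - 77700 = ((140611 + (-10 + 2*√87)²)*166569 - 86034) - 77700 = ((23421433659 + 166569*(-10 + 2*√87)²) - 86034) - 77700 = (23421347625 + 166569*(-10 + 2*√87)²) - 77700 = 23421269925 + 166569*(-10 + 2*√87)²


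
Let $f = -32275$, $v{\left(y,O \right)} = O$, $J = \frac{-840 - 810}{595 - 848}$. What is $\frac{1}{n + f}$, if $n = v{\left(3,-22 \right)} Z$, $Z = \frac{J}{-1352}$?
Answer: $- \frac{7774}{250905025} \approx -3.0984 \cdot 10^{-5}$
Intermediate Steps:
$J = \frac{150}{23}$ ($J = - \frac{1650}{-253} = \left(-1650\right) \left(- \frac{1}{253}\right) = \frac{150}{23} \approx 6.5217$)
$Z = - \frac{75}{15548}$ ($Z = \frac{150}{23 \left(-1352\right)} = \frac{150}{23} \left(- \frac{1}{1352}\right) = - \frac{75}{15548} \approx -0.0048238$)
$n = \frac{825}{7774}$ ($n = \left(-22\right) \left(- \frac{75}{15548}\right) = \frac{825}{7774} \approx 0.10612$)
$\frac{1}{n + f} = \frac{1}{\frac{825}{7774} - 32275} = \frac{1}{- \frac{250905025}{7774}} = - \frac{7774}{250905025}$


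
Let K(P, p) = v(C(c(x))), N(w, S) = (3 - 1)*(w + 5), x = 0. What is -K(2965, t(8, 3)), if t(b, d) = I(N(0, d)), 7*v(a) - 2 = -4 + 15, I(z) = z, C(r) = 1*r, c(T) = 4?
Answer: -13/7 ≈ -1.8571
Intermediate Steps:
C(r) = r
N(w, S) = 10 + 2*w (N(w, S) = 2*(5 + w) = 10 + 2*w)
v(a) = 13/7 (v(a) = 2/7 + (-4 + 15)/7 = 2/7 + (⅐)*11 = 2/7 + 11/7 = 13/7)
t(b, d) = 10 (t(b, d) = 10 + 2*0 = 10 + 0 = 10)
K(P, p) = 13/7
-K(2965, t(8, 3)) = -1*13/7 = -13/7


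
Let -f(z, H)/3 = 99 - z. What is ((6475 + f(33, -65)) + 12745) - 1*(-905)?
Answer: 19927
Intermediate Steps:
f(z, H) = -297 + 3*z (f(z, H) = -3*(99 - z) = -297 + 3*z)
((6475 + f(33, -65)) + 12745) - 1*(-905) = ((6475 + (-297 + 3*33)) + 12745) - 1*(-905) = ((6475 + (-297 + 99)) + 12745) + 905 = ((6475 - 198) + 12745) + 905 = (6277 + 12745) + 905 = 19022 + 905 = 19927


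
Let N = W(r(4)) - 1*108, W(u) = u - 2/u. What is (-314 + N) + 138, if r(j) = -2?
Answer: -285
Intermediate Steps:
N = -109 (N = (-2 - 2/(-2)) - 1*108 = (-2 - 2*(-1/2)) - 108 = (-2 + 1) - 108 = -1 - 108 = -109)
(-314 + N) + 138 = (-314 - 109) + 138 = -423 + 138 = -285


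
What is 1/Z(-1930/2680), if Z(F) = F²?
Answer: 71824/37249 ≈ 1.9282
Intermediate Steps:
1/Z(-1930/2680) = 1/((-1930/2680)²) = 1/((-1930*1/2680)²) = 1/((-193/268)²) = 1/(37249/71824) = 71824/37249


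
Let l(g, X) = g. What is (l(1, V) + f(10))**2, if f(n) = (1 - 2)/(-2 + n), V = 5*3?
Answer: 49/64 ≈ 0.76563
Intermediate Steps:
V = 15
f(n) = -1/(-2 + n)
(l(1, V) + f(10))**2 = (1 - 1/(-2 + 10))**2 = (1 - 1/8)**2 = (7/8)**2 = 49/64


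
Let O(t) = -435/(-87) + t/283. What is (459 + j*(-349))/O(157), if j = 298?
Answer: -29302669/1572 ≈ -18640.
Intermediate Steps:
O(t) = 5 + t/283 (O(t) = -435*(-1/87) + t*(1/283) = 5 + t/283)
(459 + j*(-349))/O(157) = (459 + 298*(-349))/(5 + (1/283)*157) = (459 - 104002)/(5 + 157/283) = -103543/1572/283 = -103543*283/1572 = -29302669/1572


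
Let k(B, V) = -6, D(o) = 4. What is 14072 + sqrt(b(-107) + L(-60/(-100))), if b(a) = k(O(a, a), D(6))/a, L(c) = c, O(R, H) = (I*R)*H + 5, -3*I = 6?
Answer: 14072 + 3*sqrt(20865)/535 ≈ 14073.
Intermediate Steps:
I = -2 (I = -1/3*6 = -2)
O(R, H) = 5 - 2*H*R (O(R, H) = (-2*R)*H + 5 = -2*H*R + 5 = 5 - 2*H*R)
b(a) = -6/a
14072 + sqrt(b(-107) + L(-60/(-100))) = 14072 + sqrt(-6/(-107) - 60/(-100)) = 14072 + sqrt(-6*(-1/107) - 60*(-1/100)) = 14072 + sqrt(6/107 + 3/5) = 14072 + sqrt(351/535) = 14072 + 3*sqrt(20865)/535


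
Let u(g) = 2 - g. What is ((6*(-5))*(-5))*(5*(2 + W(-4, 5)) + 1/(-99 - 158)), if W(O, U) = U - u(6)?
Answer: 2120100/257 ≈ 8249.4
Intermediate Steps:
W(O, U) = 4 + U (W(O, U) = U - (2 - 1*6) = U - (2 - 6) = U - 1*(-4) = U + 4 = 4 + U)
((6*(-5))*(-5))*(5*(2 + W(-4, 5)) + 1/(-99 - 158)) = ((6*(-5))*(-5))*(5*(2 + (4 + 5)) + 1/(-99 - 158)) = (-30*(-5))*(5*(2 + 9) + 1/(-257)) = 150*(5*11 - 1/257) = 150*(55 - 1/257) = 150*(14134/257) = 2120100/257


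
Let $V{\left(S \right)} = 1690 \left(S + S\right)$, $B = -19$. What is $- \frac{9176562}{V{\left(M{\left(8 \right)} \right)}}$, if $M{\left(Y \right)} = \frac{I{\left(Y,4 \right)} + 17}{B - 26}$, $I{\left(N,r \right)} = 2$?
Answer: $\frac{41294529}{6422} \approx 6430.2$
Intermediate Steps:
$M{\left(Y \right)} = - \frac{19}{45}$ ($M{\left(Y \right)} = \frac{2 + 17}{-19 - 26} = \frac{19}{-45} = 19 \left(- \frac{1}{45}\right) = - \frac{19}{45}$)
$V{\left(S \right)} = 3380 S$ ($V{\left(S \right)} = 1690 \cdot 2 S = 3380 S$)
$- \frac{9176562}{V{\left(M{\left(8 \right)} \right)}} = - \frac{9176562}{3380 \left(- \frac{19}{45}\right)} = - \frac{9176562}{- \frac{12844}{9}} = \left(-9176562\right) \left(- \frac{9}{12844}\right) = \frac{41294529}{6422}$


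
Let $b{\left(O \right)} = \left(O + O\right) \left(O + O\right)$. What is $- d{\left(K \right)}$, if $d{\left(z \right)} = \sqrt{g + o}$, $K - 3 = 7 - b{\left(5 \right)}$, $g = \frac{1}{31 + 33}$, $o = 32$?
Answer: $- \frac{\sqrt{2049}}{8} \approx -5.6582$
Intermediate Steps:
$b{\left(O \right)} = 4 O^{2}$ ($b{\left(O \right)} = 2 O 2 O = 4 O^{2}$)
$g = \frac{1}{64} \approx 0.015625$
$K = -90$ ($K = 3 + \left(7 - 4 \cdot 5^{2}\right) = 3 + \left(7 - 4 \cdot 25\right) = 3 + \left(7 - 100\right) = 3 - 93 = -90$)
$d{\left(z \right)} = \frac{\sqrt{2049}}{8}$ ($d{\left(z \right)} = \sqrt{\frac{1}{64} + 32} = \sqrt{\frac{2049}{64}} = \frac{\sqrt{2049}}{8}$)
$- d{\left(K \right)} = - \frac{\sqrt{2049}}{8}$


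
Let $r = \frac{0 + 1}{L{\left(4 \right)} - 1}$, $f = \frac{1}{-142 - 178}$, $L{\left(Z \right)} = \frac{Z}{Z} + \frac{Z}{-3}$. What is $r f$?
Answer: $\frac{3}{1280} \approx 0.0023438$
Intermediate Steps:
$L{\left(Z \right)} = 1 - \frac{Z}{3}$ ($L{\left(Z \right)} = 1 + Z \left(- \frac{1}{3}\right) = 1 - \frac{Z}{3}$)
$f = - \frac{1}{320}$ ($f = \frac{1}{-320} = - \frac{1}{320} \approx -0.003125$)
$r = - \frac{3}{4}$ ($r = \frac{0 + 1}{\left(1 - \frac{4}{3}\right) - 1} = 1 \frac{1}{\left(1 - \frac{4}{3}\right) - 1} = 1 \frac{1}{- \frac{1}{3} - 1} = 1 \frac{1}{- \frac{4}{3}} = 1 \left(- \frac{3}{4}\right) = - \frac{3}{4} \approx -0.75$)
$r f = \left(- \frac{3}{4}\right) \left(- \frac{1}{320}\right) = \frac{3}{1280}$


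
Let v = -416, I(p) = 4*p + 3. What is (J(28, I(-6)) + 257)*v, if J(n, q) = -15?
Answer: -100672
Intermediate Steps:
I(p) = 3 + 4*p
(J(28, I(-6)) + 257)*v = (-15 + 257)*(-416) = 242*(-416) = -100672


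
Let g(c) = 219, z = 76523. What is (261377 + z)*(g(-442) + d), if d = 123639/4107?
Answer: 115232009600/1369 ≈ 8.4172e+7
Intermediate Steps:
d = 41213/1369 (d = 123639*(1/4107) = 41213/1369 ≈ 30.104)
(261377 + z)*(g(-442) + d) = (261377 + 76523)*(219 + 41213/1369) = 337900*(341024/1369) = 115232009600/1369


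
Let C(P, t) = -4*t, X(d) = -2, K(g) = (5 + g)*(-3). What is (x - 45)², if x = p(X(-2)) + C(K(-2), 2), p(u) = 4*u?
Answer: 3721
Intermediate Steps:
K(g) = -15 - 3*g
x = -16 (x = 4*(-2) - 4*2 = -8 - 8 = -16)
(x - 45)² = (-16 - 45)² = (-61)² = 3721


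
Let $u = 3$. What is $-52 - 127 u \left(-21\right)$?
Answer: $7949$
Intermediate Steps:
$-52 - 127 u \left(-21\right) = -52 - 127 \cdot 3 \left(-21\right) = -52 - -8001 = -52 + 8001 = 7949$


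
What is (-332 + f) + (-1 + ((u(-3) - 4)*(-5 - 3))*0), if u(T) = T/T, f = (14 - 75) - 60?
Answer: -454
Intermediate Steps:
f = -121 (f = -61 - 60 = -121)
u(T) = 1
(-332 + f) + (-1 + ((u(-3) - 4)*(-5 - 3))*0) = (-332 - 121) + (-1 + ((1 - 4)*(-5 - 3))*0) = -453 + (-1 - 3*(-8)*0) = -453 + (-1 + 24*0) = -453 + (-1 + 0) = -453 - 1 = -454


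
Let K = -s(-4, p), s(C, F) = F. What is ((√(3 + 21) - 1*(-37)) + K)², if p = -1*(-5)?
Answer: 1048 + 128*√6 ≈ 1361.5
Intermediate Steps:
p = 5
K = -5 (K = -1*5 = -5)
((√(3 + 21) - 1*(-37)) + K)² = ((√(3 + 21) - 1*(-37)) - 5)² = ((√24 + 37) - 5)² = ((2*√6 + 37) - 5)² = ((37 + 2*√6) - 5)² = (32 + 2*√6)²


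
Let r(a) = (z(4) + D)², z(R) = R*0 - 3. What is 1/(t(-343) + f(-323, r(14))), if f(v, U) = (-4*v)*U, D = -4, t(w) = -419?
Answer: 1/62889 ≈ 1.5901e-5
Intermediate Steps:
z(R) = -3 (z(R) = 0 - 3 = -3)
r(a) = 49 (r(a) = (-3 - 4)² = (-7)² = 49)
f(v, U) = -4*U*v
1/(t(-343) + f(-323, r(14))) = 1/(-419 - 4*49*(-323)) = 1/(-419 + 63308) = 1/62889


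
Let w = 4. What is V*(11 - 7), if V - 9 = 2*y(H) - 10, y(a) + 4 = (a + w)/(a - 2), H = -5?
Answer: -244/7 ≈ -34.857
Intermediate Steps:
y(a) = -4 + (4 + a)/(-2 + a) (y(a) = -4 + (a + 4)/(a - 2) = -4 + (4 + a)/(-2 + a))
V = -61/7 (V = 9 + (2*(3*(4 - 1*(-5))/(-2 - 5)) - 10) = 9 + (2*(3*(4 + 5)/(-7)) - 10) = 9 + (2*(3*(-⅐)*9) - 10) = 9 + (2*(-27/7) - 10) = 9 + (-54/7 - 10) = 9 - 124/7 = -61/7 ≈ -8.7143)
V*(11 - 7) = -61*(11 - 7)/7 = -61/7*4 = -244/7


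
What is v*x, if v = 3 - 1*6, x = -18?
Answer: 54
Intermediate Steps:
v = -3 (v = 3 - 6 = -3)
v*x = -3*(-18) = 54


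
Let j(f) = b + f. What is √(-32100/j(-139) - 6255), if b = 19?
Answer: 5*I*√958/2 ≈ 77.379*I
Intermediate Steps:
j(f) = 19 + f
√(-32100/j(-139) - 6255) = √(-32100/(19 - 139) - 6255) = √(-32100/(-120) - 6255) = √(-32100*(-1/120) - 6255) = √(535/2 - 6255) = √(-11975/2) = 5*I*√958/2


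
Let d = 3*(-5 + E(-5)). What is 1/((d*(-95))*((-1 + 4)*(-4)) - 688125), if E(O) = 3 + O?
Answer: -1/712065 ≈ -1.4044e-6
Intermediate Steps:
d = -21 (d = 3*(-5 + (3 - 5)) = 3*(-5 - 2) = 3*(-7) = -21)
1/((d*(-95))*((-1 + 4)*(-4)) - 688125) = 1/((-21*(-95))*((-1 + 4)*(-4)) - 688125) = 1/(1995*(3*(-4)) - 688125) = 1/(1995*(-12) - 688125) = 1/(-23940 - 688125) = 1/(-712065) = -1/712065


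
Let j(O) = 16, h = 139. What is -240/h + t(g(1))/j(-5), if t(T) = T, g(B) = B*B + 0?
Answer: -3701/2224 ≈ -1.6641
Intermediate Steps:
g(B) = B² (g(B) = B² + 0 = B²)
-240/h + t(g(1))/j(-5) = -240/139 + 1²/16 = -240*1/139 + 1*(1/16) = -240/139 + 1/16 = -3701/2224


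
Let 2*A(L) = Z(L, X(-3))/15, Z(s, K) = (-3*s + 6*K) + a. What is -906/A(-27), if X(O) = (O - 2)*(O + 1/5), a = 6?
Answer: -3020/19 ≈ -158.95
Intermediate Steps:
X(O) = (-2 + O)*(⅕ + O) (X(O) = (-2 + O)*(O + ⅕) = (-2 + O)*(⅕ + O))
Z(s, K) = 6 - 3*s + 6*K (Z(s, K) = (-3*s + 6*K) + 6 = 6 - 3*s + 6*K)
A(L) = 3 - L/10 (A(L) = ((6 - 3*L + 6*(-⅖ + (-3)² - 9/5*(-3)))/15)/2 = ((6 - 3*L + 6*(-⅖ + 9 + 27/5))*(1/15))/2 = ((6 - 3*L + 6*14)*(1/15))/2 = ((6 - 3*L + 84)*(1/15))/2 = ((90 - 3*L)*(1/15))/2 = (6 - L/5)/2 = 3 - L/10)
-906/A(-27) = -906/(3 - ⅒*(-27)) = -906/(3 + 27/10) = -906/57/10 = -906*10/57 = -3020/19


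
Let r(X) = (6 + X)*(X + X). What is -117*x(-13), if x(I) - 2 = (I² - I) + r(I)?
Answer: -42822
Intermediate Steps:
r(X) = 2*X*(6 + X) (r(X) = (6 + X)*(2*X) = 2*X*(6 + X))
x(I) = 2 + I² - I + 2*I*(6 + I) (x(I) = 2 + ((I² - I) + 2*I*(6 + I)) = 2 + (I² - I + 2*I*(6 + I)) = 2 + I² - I + 2*I*(6 + I))
-117*x(-13) = -117*(2 + 3*(-13)² + 11*(-13)) = -117*(2 + 3*169 - 143) = -117*(2 + 507 - 143) = -117*366 = -42822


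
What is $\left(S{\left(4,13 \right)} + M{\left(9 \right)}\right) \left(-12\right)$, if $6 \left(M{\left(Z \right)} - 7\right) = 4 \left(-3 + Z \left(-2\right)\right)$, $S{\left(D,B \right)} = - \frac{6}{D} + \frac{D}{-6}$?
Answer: $110$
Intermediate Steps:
$S{\left(D,B \right)} = - \frac{6}{D} - \frac{D}{6}$ ($S{\left(D,B \right)} = - \frac{6}{D} + D \left(- \frac{1}{6}\right) = - \frac{6}{D} - \frac{D}{6}$)
$M{\left(Z \right)} = 5 - \frac{4 Z}{3}$ ($M{\left(Z \right)} = 7 + \frac{4 \left(-3 + Z \left(-2\right)\right)}{6} = 7 + \frac{4 \left(-3 - 2 Z\right)}{6} = 7 + \frac{-12 - 8 Z}{6} = 7 - \left(2 + \frac{4 Z}{3}\right) = 5 - \frac{4 Z}{3}$)
$\left(S{\left(4,13 \right)} + M{\left(9 \right)}\right) \left(-12\right) = \left(\left(- \frac{6}{4} - \frac{2}{3}\right) + \left(5 - 12\right)\right) \left(-12\right) = \left(\left(\left(-6\right) \frac{1}{4} - \frac{2}{3}\right) + \left(5 - 12\right)\right) \left(-12\right) = \left(\left(- \frac{3}{2} - \frac{2}{3}\right) - 7\right) \left(-12\right) = \left(- \frac{13}{6} - 7\right) \left(-12\right) = \left(- \frac{55}{6}\right) \left(-12\right) = 110$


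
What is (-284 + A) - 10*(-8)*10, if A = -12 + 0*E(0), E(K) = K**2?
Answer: 504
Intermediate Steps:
A = -12 (A = -12 + 0*0**2 = -12 + 0*0 = -12 + 0 = -12)
(-284 + A) - 10*(-8)*10 = (-284 - 12) - 10*(-8)*10 = -296 + 80*10 = -296 + 800 = 504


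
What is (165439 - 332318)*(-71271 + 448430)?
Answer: -62939916761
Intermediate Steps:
(165439 - 332318)*(-71271 + 448430) = -166879*377159 = -62939916761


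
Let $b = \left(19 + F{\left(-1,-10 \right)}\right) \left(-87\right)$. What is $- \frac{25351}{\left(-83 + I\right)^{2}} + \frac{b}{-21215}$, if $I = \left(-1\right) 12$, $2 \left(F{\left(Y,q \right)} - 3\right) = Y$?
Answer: $- \frac{208376081}{76586150} \approx -2.7208$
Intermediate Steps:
$F{\left(Y,q \right)} = 3 + \frac{Y}{2}$
$I = -12$
$b = - \frac{3741}{2}$ ($b = \left(19 + \left(3 + \frac{1}{2} \left(-1\right)\right)\right) \left(-87\right) = \left(19 + \left(3 - \frac{1}{2}\right)\right) \left(-87\right) = \left(19 + \frac{5}{2}\right) \left(-87\right) = \frac{43}{2} \left(-87\right) = - \frac{3741}{2} \approx -1870.5$)
$- \frac{25351}{\left(-83 + I\right)^{2}} + \frac{b}{-21215} = - \frac{25351}{\left(-83 - 12\right)^{2}} - \frac{3741}{2 \left(-21215\right)} = - \frac{25351}{\left(-95\right)^{2}} - - \frac{3741}{42430} = - \frac{25351}{9025} + \frac{3741}{42430} = - \frac{208376081}{76586150}$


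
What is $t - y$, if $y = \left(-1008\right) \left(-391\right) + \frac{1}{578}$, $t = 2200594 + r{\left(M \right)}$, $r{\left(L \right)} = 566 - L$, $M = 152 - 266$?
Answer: $\frac{1044530387}{578} \approx 1.8071 \cdot 10^{6}$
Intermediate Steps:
$M = -114$
$t = 2201274$ ($t = 2200594 + \left(566 - -114\right) = 2200594 + \left(566 + 114\right) = 2200594 + 680 = 2201274$)
$y = \frac{227805985}{578}$ ($y = 394128 + \frac{1}{578} = \frac{227805985}{578} \approx 3.9413 \cdot 10^{5}$)
$t - y = 2201274 - \frac{227805985}{578} = \frac{1044530387}{578}$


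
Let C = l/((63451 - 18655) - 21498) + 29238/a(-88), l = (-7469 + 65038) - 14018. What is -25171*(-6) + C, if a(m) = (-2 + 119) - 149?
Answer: 9326293887/62128 ≈ 1.5011e+5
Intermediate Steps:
l = 43551 (l = 57569 - 14018 = 43551)
a(m) = -32 (a(m) = 117 - 149 = -32)
C = -56649441/62128 (C = 43551/((63451 - 18655) - 21498) + 29238/(-32) = 43551/(44796 - 21498) + 29238*(-1/32) = 43551/23298 - 14619/16 = 43551*(1/23298) - 14619/16 = 14517/7766 - 14619/16 = -56649441/62128 ≈ -911.82)
-25171*(-6) + C = -25171*(-6) - 56649441/62128 = 151026 - 56649441/62128 = 9326293887/62128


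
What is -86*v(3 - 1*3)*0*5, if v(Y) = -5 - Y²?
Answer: 0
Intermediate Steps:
-86*v(3 - 1*3)*0*5 = -86*(-5 - (3 - 1*3)²)*0*5 = -86*(-5 - (3 - 3)²)*0*5 = -86*(-5 - 1*0²)*0*5 = -86*(-5 - 1*0)*0*5 = -86*(-5 + 0)*0*5 = -86*(-5*0)*5 = -0*5 = -86*0 = 0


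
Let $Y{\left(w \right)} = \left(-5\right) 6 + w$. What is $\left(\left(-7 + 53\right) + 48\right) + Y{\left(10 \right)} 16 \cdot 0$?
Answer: $94$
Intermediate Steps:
$Y{\left(w \right)} = -30 + w$
$\left(\left(-7 + 53\right) + 48\right) + Y{\left(10 \right)} 16 \cdot 0 = \left(\left(-7 + 53\right) + 48\right) + \left(-30 + 10\right) 16 \cdot 0 = \left(46 + 48\right) - 0 = 94 + 0 = 94$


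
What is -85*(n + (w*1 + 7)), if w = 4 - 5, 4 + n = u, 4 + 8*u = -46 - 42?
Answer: 1615/2 ≈ 807.50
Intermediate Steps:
u = -23/2 (u = -½ + (-46 - 42)/8 = -½ + (⅛)*(-88) = -½ - 11 = -23/2 ≈ -11.500)
n = -31/2 (n = -4 - 23/2 = -31/2 ≈ -15.500)
w = -1
-85*(n + (w*1 + 7)) = -85*(-31/2 + (-1*1 + 7)) = -85*(-31/2 + (-1 + 7)) = -85*(-31/2 + 6) = -85*(-19/2) = 1615/2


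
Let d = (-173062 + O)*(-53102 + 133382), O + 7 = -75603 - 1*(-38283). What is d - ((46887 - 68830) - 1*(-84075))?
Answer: -16890091052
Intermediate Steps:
O = -37327 (O = -7 + (-75603 - 1*(-38283)) = -7 + (-75603 + 38283) = -7 - 37320 = -37327)
d = -16890028920 (d = (-173062 - 37327)*(-53102 + 133382) = -210389*80280 = -16890028920)
d - ((46887 - 68830) - 1*(-84075)) = -16890028920 - ((46887 - 68830) - 1*(-84075)) = -16890028920 - (-21943 + 84075) = -16890028920 - 1*62132 = -16890028920 - 62132 = -16890091052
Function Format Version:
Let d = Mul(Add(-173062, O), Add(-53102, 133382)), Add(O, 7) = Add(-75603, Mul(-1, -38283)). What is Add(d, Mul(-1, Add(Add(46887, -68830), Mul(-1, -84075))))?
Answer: -16890091052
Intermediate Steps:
O = -37327 (O = Add(-7, Add(-75603, Mul(-1, -38283))) = Add(-7, Add(-75603, 38283)) = Add(-7, -37320) = -37327)
d = -16890028920 (d = Mul(Add(-173062, -37327), Add(-53102, 133382)) = Mul(-210389, 80280) = -16890028920)
Add(d, Mul(-1, Add(Add(46887, -68830), Mul(-1, -84075)))) = Add(-16890028920, Mul(-1, Add(Add(46887, -68830), Mul(-1, -84075)))) = Add(-16890028920, Mul(-1, Add(-21943, 84075))) = Add(-16890028920, Mul(-1, 62132)) = Add(-16890028920, -62132) = -16890091052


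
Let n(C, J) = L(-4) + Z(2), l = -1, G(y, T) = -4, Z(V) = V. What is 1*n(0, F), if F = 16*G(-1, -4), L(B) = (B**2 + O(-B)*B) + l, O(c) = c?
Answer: 1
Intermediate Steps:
L(B) = -1 (L(B) = (B**2 + (-B)*B) - 1 = (B**2 - B**2) - 1 = 0 - 1 = -1)
F = -64 (F = 16*(-4) = -64)
n(C, J) = 1 (n(C, J) = -1 + 2 = 1)
1*n(0, F) = 1*1 = 1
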